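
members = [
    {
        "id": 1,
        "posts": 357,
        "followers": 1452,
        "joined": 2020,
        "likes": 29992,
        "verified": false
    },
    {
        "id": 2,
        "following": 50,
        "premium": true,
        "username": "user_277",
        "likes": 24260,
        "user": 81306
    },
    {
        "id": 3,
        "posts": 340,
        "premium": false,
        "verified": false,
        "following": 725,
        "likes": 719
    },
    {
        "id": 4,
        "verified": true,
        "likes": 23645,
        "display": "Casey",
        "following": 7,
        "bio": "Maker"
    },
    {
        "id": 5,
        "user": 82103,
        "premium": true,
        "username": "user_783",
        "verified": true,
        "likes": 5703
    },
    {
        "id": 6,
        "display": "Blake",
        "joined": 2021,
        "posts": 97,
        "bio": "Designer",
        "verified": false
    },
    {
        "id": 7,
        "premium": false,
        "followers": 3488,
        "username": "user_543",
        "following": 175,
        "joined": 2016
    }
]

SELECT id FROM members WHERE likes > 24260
[1]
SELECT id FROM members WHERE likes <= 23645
[3, 4, 5]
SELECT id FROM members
[1, 2, 3, 4, 5, 6, 7]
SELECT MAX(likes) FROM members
29992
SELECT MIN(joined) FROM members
2016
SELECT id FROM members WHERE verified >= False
[1, 3, 4, 5, 6]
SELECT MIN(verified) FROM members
False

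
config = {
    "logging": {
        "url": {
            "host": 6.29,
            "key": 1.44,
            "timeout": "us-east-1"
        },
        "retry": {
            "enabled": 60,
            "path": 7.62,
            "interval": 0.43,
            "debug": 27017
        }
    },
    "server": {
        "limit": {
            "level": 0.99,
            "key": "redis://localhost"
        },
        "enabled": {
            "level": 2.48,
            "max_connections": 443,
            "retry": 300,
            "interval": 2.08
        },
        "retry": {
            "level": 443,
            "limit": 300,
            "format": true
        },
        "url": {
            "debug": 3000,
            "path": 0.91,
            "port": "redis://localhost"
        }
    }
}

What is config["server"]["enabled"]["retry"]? 300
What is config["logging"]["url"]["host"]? 6.29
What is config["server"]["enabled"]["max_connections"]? 443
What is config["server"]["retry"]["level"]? 443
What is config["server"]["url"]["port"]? "redis://localhost"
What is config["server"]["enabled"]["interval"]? 2.08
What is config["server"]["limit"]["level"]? 0.99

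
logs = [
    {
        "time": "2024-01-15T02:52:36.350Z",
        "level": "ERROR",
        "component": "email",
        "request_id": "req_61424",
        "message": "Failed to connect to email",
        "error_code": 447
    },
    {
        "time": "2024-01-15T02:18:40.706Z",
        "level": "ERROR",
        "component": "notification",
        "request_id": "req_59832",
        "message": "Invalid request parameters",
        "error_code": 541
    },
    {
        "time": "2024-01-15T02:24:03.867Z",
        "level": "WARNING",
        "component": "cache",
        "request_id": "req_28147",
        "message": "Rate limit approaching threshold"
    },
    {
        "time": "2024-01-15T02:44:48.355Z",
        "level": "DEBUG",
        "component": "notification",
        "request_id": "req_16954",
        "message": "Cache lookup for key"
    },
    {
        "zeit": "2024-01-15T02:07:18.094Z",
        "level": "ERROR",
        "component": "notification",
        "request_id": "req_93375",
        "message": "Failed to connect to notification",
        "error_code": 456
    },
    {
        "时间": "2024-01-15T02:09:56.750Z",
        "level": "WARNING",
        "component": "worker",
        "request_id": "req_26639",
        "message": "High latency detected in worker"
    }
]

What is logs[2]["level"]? "WARNING"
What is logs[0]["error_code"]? 447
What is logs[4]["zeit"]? "2024-01-15T02:07:18.094Z"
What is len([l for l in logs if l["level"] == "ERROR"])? 3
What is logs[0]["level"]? "ERROR"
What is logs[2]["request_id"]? "req_28147"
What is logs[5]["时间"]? "2024-01-15T02:09:56.750Z"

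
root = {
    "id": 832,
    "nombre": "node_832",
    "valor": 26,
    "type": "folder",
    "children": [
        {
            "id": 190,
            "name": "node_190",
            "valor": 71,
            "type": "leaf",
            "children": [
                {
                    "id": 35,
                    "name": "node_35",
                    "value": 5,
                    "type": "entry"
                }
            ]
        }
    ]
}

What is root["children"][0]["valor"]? 71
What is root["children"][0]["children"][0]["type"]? "entry"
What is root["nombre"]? "node_832"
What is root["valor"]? 26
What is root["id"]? 832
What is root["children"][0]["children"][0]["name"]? "node_35"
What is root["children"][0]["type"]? "leaf"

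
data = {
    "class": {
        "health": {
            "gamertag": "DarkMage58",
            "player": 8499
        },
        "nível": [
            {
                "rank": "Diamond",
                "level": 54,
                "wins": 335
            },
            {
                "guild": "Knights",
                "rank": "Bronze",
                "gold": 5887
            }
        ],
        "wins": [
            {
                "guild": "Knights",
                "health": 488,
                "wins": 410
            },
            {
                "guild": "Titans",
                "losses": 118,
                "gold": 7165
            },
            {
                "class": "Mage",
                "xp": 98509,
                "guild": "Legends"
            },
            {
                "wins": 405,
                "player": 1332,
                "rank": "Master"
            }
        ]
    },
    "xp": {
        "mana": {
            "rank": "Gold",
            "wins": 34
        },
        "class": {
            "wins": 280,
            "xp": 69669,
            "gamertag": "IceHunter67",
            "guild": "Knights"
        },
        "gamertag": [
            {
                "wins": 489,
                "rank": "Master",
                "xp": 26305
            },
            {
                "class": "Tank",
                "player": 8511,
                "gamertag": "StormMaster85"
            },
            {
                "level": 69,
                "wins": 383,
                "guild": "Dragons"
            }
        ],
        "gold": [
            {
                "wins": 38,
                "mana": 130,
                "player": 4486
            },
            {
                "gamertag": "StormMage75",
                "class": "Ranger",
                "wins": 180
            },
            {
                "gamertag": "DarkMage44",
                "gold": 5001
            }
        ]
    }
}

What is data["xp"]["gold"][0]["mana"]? 130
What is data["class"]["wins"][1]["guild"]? "Titans"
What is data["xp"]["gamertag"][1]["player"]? 8511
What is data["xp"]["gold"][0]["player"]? 4486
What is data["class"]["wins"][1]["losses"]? 118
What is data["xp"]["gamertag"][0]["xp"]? 26305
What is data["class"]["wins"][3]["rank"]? "Master"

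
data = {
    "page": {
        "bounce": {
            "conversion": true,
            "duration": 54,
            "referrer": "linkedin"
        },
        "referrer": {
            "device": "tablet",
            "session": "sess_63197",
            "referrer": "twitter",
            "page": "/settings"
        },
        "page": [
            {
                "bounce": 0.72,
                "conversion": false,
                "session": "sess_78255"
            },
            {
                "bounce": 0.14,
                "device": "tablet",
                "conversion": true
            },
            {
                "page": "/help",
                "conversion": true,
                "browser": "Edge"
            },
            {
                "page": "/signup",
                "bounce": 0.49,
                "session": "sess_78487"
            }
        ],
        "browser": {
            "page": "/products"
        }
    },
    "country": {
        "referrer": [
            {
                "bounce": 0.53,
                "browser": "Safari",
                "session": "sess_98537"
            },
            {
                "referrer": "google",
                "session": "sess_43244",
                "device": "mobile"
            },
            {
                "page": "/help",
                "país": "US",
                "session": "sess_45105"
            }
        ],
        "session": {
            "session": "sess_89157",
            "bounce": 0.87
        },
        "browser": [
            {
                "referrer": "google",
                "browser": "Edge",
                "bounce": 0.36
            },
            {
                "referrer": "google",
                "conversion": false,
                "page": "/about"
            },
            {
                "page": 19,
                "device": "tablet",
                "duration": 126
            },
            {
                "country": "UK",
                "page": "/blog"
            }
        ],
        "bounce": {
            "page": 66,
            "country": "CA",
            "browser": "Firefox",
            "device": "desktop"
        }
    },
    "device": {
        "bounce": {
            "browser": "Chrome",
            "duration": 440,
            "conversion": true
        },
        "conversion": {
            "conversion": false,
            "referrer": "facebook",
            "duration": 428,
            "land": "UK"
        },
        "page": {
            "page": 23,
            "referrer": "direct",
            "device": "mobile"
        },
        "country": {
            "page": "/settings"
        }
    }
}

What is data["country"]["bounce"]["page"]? 66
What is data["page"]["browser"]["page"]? "/products"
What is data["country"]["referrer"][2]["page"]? "/help"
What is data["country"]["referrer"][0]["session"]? "sess_98537"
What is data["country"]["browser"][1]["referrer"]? "google"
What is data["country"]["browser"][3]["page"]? "/blog"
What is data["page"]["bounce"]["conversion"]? True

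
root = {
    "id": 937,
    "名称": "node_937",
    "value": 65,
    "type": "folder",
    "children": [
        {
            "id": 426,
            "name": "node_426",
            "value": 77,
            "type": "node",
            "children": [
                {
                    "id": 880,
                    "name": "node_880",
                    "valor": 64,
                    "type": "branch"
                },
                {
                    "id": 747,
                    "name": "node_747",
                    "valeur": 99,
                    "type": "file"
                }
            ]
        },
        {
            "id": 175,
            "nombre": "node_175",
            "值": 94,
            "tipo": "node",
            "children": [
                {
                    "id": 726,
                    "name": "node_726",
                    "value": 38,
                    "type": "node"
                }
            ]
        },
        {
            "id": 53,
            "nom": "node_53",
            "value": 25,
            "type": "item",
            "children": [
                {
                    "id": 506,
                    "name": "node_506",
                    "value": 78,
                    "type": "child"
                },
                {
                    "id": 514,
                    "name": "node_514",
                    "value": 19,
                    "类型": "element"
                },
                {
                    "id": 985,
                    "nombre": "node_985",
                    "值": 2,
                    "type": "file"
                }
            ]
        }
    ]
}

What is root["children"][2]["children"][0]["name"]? "node_506"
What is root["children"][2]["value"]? 25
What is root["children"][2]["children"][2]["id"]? 985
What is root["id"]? 937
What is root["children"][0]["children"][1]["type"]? "file"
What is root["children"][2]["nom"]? "node_53"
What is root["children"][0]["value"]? 77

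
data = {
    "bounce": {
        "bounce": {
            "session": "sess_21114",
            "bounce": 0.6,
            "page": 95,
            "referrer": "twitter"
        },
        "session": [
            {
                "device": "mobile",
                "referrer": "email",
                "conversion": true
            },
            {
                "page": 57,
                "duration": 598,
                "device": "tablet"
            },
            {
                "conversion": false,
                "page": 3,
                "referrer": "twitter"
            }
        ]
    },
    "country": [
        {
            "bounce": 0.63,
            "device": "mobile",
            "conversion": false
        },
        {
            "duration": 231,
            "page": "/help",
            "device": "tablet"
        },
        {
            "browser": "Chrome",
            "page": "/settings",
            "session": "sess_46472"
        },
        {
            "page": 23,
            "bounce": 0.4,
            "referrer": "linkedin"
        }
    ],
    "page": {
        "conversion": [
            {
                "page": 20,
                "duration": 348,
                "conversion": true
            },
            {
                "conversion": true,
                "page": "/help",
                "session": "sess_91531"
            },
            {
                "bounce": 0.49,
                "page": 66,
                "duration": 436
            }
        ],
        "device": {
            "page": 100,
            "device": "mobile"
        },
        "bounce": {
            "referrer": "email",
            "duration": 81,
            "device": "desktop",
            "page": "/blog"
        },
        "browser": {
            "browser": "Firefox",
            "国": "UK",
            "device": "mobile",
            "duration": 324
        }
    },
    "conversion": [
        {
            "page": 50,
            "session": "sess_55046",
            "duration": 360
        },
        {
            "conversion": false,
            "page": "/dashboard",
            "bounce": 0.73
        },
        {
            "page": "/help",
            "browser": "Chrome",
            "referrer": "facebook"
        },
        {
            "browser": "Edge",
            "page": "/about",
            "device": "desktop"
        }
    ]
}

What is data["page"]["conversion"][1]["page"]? "/help"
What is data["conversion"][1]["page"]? "/dashboard"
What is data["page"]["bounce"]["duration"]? 81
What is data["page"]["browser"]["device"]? "mobile"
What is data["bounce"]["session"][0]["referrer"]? "email"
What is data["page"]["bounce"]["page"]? "/blog"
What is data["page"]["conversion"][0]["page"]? 20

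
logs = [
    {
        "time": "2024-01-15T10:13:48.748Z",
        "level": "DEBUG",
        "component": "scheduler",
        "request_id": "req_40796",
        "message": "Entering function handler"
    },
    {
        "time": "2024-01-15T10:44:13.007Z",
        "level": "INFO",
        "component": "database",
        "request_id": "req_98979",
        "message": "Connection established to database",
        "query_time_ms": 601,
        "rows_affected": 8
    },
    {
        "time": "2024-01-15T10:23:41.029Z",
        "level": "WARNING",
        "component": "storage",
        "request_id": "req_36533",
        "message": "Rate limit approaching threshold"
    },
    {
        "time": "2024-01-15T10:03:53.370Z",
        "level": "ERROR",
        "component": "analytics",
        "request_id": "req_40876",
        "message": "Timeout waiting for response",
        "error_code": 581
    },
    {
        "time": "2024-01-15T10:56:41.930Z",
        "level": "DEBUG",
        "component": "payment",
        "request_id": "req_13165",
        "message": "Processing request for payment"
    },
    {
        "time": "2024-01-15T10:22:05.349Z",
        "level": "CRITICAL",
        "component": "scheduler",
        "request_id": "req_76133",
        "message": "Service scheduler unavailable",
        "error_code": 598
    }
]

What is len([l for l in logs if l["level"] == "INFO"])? 1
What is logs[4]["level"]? "DEBUG"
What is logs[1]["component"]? "database"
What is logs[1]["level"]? "INFO"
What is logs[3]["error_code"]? 581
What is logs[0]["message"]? "Entering function handler"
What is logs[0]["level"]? "DEBUG"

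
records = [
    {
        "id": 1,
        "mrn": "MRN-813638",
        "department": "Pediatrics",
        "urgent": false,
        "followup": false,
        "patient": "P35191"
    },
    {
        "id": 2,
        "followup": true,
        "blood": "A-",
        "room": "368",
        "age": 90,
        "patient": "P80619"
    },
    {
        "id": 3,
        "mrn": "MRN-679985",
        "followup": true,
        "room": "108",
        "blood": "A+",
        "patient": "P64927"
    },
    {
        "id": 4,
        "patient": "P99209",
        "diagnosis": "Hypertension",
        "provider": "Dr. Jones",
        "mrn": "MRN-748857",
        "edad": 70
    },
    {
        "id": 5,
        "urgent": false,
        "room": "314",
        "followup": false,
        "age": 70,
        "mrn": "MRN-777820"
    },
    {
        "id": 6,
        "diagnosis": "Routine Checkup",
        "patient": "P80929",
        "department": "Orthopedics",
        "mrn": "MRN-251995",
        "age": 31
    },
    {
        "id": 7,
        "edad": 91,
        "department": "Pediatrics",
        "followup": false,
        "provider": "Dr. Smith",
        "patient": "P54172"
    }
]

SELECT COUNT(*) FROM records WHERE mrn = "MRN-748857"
1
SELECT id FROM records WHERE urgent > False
[]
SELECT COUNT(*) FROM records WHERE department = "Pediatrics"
2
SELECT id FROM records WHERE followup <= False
[1, 5, 7]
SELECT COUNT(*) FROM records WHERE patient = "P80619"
1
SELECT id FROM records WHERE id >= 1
[1, 2, 3, 4, 5, 6, 7]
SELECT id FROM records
[1, 2, 3, 4, 5, 6, 7]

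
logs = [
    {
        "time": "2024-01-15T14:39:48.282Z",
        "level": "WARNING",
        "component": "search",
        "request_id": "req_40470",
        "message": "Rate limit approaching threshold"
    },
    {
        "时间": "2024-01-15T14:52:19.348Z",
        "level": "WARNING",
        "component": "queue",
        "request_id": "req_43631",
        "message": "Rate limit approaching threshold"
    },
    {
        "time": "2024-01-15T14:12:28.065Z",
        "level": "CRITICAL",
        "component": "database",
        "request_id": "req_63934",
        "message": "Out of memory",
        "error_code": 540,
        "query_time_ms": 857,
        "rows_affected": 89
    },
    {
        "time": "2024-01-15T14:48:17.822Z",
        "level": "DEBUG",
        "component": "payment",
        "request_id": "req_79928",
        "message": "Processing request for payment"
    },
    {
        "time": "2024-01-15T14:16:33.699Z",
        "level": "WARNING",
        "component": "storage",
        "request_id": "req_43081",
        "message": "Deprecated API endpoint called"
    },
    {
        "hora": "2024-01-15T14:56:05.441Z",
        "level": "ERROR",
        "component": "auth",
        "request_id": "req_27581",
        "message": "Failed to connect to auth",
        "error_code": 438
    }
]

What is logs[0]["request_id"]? "req_40470"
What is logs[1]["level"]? "WARNING"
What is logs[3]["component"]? "payment"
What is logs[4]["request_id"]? "req_43081"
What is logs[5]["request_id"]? "req_27581"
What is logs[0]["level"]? "WARNING"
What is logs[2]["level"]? "CRITICAL"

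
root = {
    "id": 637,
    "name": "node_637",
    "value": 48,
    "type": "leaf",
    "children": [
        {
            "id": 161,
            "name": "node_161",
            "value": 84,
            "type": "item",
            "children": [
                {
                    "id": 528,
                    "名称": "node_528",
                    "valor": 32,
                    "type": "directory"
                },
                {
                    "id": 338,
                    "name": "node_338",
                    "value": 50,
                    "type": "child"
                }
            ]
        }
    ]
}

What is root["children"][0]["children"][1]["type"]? "child"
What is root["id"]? 637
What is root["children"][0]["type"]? "item"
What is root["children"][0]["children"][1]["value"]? 50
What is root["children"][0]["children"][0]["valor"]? 32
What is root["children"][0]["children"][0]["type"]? "directory"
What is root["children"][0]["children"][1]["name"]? "node_338"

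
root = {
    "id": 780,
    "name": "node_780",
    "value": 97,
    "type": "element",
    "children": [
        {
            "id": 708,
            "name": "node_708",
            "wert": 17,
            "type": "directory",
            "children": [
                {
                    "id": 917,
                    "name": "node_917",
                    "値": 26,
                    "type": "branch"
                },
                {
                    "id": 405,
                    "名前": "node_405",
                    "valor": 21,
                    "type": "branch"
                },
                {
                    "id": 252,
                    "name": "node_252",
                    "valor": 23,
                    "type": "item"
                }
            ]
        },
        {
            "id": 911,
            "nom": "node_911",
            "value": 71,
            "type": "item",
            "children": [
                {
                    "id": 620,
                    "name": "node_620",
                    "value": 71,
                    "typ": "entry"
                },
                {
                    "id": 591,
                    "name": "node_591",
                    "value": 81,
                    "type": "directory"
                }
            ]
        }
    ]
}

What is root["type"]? "element"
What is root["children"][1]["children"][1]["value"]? 81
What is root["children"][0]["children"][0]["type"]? "branch"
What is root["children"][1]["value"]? 71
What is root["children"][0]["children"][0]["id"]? 917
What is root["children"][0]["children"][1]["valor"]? 21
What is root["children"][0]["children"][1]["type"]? "branch"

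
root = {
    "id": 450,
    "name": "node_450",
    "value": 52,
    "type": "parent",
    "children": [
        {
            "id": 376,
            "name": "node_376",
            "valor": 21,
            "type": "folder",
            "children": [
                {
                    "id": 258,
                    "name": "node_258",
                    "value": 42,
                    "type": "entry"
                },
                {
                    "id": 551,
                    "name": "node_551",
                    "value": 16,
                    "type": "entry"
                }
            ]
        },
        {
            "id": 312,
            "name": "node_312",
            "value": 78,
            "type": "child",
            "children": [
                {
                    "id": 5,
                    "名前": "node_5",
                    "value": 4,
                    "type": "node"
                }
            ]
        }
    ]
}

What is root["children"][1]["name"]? "node_312"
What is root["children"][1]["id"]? 312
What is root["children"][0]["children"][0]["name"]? "node_258"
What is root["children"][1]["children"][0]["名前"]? "node_5"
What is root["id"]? 450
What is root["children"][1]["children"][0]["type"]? "node"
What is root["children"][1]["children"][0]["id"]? 5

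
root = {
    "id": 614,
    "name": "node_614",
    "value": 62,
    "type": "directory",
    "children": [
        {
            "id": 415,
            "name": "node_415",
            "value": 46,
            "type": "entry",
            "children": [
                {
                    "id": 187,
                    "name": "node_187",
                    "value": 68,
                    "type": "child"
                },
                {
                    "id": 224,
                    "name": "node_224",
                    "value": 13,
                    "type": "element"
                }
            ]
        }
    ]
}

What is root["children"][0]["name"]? "node_415"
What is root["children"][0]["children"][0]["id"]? 187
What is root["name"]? "node_614"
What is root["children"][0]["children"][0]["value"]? 68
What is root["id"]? 614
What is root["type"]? "directory"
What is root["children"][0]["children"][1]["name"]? "node_224"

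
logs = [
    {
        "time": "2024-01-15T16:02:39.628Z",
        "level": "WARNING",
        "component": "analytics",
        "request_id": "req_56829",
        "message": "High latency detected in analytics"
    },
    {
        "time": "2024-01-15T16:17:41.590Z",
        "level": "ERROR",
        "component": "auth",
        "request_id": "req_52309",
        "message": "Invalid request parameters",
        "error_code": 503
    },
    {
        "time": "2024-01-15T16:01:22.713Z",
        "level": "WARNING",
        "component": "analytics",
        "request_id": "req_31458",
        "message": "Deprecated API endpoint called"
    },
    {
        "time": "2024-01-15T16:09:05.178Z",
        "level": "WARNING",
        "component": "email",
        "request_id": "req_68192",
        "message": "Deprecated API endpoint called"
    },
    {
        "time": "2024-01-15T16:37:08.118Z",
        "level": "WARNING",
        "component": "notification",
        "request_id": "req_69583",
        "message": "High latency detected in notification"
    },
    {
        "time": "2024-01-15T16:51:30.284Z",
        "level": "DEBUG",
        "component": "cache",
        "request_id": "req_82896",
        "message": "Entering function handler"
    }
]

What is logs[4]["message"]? "High latency detected in notification"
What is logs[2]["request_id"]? "req_31458"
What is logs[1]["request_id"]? "req_52309"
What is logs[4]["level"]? "WARNING"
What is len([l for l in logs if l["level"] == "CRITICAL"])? 0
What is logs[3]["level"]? "WARNING"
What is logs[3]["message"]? "Deprecated API endpoint called"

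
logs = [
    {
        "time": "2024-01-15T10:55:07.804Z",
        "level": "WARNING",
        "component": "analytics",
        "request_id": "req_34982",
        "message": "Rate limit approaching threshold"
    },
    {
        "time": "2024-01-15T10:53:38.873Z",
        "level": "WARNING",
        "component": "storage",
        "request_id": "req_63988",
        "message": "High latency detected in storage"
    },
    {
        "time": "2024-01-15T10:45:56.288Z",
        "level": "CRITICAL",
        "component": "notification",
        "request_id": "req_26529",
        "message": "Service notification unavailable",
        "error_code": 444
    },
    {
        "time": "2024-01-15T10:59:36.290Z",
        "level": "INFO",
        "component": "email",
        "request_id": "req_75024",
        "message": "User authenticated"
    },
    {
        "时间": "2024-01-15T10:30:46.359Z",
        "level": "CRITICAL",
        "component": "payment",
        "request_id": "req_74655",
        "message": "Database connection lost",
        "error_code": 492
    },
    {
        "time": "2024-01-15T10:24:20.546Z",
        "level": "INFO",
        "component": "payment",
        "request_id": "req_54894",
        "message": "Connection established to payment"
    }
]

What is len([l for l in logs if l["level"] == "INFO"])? 2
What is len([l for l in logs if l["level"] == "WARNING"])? 2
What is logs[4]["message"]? "Database connection lost"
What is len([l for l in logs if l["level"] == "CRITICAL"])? 2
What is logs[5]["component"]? "payment"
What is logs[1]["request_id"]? "req_63988"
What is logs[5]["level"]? "INFO"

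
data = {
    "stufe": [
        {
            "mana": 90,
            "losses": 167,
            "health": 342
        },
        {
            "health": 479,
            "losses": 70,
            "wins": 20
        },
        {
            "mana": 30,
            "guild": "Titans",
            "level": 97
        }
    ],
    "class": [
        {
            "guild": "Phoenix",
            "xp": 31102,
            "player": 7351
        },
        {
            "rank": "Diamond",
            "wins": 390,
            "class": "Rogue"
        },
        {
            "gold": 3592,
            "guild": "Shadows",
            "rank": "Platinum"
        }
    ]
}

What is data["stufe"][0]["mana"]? 90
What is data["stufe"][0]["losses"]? 167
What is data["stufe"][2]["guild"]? "Titans"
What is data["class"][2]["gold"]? 3592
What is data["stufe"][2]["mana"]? 30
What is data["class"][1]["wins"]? 390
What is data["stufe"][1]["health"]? 479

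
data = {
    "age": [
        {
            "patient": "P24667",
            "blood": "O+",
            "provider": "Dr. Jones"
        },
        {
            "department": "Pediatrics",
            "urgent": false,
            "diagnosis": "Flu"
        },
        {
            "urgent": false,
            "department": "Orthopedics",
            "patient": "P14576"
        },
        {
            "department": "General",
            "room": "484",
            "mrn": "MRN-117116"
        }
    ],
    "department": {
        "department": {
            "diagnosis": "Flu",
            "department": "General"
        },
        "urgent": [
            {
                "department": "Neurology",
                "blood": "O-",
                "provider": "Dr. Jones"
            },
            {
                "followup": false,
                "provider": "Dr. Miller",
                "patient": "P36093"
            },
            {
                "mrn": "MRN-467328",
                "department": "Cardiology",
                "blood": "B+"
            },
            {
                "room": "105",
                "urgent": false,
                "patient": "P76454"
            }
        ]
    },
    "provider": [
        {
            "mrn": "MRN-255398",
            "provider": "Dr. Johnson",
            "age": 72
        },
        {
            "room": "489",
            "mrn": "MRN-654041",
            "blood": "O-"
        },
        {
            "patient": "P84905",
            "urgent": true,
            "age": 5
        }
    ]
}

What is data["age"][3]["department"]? "General"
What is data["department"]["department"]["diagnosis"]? "Flu"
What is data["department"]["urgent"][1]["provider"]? "Dr. Miller"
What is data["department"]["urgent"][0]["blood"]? "O-"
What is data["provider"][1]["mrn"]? "MRN-654041"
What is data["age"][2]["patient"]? "P14576"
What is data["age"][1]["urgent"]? False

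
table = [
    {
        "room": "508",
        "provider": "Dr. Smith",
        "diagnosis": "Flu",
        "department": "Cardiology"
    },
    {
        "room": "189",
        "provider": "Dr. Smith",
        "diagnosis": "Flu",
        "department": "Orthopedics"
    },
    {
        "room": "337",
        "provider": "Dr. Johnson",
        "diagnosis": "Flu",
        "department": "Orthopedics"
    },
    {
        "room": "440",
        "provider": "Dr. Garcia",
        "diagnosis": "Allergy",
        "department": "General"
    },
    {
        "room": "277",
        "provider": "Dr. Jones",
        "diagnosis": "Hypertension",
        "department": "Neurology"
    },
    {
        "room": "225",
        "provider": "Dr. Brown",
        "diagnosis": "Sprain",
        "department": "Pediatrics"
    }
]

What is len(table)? 6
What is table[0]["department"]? "Cardiology"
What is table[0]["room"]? "508"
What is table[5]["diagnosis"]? "Sprain"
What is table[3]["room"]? "440"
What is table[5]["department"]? "Pediatrics"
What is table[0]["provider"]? "Dr. Smith"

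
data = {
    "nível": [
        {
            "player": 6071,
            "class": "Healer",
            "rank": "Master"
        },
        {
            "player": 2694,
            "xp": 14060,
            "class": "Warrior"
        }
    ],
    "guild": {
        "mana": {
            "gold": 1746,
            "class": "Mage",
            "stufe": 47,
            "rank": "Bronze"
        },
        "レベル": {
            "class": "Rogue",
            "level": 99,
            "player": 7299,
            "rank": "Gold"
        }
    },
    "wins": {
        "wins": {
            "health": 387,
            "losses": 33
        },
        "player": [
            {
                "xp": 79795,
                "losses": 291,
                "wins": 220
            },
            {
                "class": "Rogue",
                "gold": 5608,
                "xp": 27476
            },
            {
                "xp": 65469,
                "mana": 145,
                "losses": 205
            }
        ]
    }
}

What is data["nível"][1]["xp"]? 14060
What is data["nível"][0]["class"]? "Healer"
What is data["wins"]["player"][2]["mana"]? 145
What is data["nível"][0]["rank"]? "Master"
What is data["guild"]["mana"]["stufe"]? 47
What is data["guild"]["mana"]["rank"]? "Bronze"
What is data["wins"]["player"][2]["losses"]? 205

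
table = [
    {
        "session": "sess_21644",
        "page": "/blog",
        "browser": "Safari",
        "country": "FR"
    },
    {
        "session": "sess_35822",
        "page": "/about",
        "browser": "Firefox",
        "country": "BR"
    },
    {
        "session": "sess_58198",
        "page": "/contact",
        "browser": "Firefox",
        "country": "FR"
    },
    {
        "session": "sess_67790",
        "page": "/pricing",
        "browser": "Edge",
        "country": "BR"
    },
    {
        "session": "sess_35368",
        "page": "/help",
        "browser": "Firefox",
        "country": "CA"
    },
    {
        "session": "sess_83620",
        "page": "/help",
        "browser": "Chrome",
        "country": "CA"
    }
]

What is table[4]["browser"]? "Firefox"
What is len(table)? 6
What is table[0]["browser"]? "Safari"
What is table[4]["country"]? "CA"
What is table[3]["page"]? "/pricing"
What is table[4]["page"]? "/help"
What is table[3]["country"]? "BR"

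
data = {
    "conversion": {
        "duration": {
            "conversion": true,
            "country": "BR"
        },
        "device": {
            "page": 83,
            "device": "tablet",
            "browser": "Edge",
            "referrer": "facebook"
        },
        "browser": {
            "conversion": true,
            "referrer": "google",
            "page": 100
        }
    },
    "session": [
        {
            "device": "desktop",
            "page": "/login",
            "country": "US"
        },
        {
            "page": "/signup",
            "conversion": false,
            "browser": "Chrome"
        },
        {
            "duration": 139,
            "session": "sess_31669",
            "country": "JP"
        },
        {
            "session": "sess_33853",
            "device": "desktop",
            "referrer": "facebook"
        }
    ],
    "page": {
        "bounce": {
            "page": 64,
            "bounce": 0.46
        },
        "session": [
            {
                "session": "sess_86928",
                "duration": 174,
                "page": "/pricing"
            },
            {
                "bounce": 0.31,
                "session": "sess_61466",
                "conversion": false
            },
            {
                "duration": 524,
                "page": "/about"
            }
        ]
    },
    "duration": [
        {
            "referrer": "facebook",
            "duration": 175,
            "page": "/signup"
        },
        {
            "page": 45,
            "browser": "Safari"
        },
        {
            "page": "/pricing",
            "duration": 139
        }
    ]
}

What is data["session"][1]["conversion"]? False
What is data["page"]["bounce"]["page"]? 64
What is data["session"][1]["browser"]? "Chrome"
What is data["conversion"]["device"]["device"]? "tablet"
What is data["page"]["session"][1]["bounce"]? 0.31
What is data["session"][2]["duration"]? 139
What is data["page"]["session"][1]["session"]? "sess_61466"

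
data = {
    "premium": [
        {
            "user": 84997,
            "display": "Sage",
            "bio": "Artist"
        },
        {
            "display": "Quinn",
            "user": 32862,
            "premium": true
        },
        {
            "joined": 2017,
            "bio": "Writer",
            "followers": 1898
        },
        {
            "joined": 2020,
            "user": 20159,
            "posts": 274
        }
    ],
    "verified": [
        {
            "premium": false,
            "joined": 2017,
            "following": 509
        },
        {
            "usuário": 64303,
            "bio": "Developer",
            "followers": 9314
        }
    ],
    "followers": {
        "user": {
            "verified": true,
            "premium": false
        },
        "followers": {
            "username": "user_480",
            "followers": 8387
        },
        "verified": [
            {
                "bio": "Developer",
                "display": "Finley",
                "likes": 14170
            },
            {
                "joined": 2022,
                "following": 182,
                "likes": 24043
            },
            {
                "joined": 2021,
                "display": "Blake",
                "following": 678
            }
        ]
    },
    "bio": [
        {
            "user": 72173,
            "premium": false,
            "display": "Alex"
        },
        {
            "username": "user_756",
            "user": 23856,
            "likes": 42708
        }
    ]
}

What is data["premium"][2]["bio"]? "Writer"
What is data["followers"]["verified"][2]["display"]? "Blake"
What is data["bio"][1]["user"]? 23856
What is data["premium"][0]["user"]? 84997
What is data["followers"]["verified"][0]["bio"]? "Developer"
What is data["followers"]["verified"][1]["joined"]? 2022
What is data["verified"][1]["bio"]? "Developer"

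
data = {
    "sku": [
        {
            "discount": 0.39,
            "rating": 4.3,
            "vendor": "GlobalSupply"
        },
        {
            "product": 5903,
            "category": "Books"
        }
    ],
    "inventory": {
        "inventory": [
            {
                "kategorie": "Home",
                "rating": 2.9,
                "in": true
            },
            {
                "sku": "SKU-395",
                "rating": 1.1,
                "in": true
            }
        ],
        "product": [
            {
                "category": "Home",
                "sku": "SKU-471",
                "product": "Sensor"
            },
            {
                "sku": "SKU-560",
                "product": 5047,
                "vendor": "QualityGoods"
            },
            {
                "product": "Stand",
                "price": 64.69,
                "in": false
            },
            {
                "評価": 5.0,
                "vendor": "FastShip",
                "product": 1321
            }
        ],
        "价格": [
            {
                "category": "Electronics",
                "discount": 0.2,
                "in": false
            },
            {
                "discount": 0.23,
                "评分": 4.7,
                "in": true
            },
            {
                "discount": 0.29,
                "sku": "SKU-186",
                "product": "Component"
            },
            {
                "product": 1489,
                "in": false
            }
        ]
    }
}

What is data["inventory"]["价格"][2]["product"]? "Component"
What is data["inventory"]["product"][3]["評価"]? 5.0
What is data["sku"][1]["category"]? "Books"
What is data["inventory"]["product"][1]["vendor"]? "QualityGoods"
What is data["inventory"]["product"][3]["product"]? 1321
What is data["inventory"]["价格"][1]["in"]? True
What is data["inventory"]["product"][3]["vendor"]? "FastShip"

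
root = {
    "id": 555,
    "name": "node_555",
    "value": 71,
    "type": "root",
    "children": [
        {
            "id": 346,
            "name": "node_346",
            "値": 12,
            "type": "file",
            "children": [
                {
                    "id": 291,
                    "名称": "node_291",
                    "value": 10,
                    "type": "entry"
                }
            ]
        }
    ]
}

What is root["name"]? "node_555"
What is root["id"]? 555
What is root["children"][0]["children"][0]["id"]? 291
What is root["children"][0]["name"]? "node_346"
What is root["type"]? "root"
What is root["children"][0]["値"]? 12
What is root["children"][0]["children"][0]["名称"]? "node_291"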